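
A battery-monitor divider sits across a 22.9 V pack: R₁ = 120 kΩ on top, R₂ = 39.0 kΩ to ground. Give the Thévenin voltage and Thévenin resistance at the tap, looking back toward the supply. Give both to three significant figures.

V_th = 5.62 V, R_th = 29.4 kΩ

V_th is the open-circuit tap voltage: 22.9 × 39.0/(120 + 39.0) = 5.62 V.
With the supply zeroed, R₁ and R₂ appear in parallel from the tap: R_th = R₁‖R₂ = (120 × 39.0)/159.0 = 29.4 kΩ.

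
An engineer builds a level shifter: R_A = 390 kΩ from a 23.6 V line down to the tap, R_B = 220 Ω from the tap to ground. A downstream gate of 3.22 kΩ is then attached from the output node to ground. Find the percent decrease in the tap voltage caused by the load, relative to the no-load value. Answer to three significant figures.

6.39 %

The divider's output (Thévenin) resistance is R_A‖R_B = 219.9 Ω.
Fractional drop under load = R_th/(R_th + R_L) = 219.9 / (219.9 + 3220) = 0.06392.
So the output falls by 6.39 %.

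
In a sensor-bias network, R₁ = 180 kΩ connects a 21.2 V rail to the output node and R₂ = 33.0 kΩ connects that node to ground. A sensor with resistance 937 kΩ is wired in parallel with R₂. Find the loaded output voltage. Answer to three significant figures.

The load sits in parallel with R₂: R₂‖R_L = (33.0 × 937) / (33.0 + 937) = 31.88 kΩ.
V_out = 21.2 × 31.88 / (180 + 31.88) = 21.2 × 31.88/211.9 = 3.19 V.

V_out ≈ 3.19 V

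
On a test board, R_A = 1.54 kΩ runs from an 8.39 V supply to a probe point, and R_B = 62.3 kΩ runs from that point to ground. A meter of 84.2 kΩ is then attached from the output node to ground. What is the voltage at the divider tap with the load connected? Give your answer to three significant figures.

V_out ≈ 8.04 V

The load sits in parallel with R_B: R_B‖R_L = (62.3 × 84.2) / (62.3 + 84.2) = 35.81 kΩ.
V_out = 8.39 × 35.81 / (1.54 + 35.81) = 8.39 × 35.81/37.35 = 8.04 V.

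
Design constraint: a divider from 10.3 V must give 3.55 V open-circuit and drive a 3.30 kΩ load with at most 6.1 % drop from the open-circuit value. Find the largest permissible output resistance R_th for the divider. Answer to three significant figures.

Loading drop = R_th/(R_th + R_L) ≤ 0.0610, so R_th ≤ R_L · ε/(1−ε) = 3.30 kΩ × 0.0610/0.9390 = 214 Ω.
(Any R1, R2 with R2/(R1+R2) = 0.345 and R1‖R2 ≤ 214 Ω will meet the spec.)

R_th ≤ 214 Ω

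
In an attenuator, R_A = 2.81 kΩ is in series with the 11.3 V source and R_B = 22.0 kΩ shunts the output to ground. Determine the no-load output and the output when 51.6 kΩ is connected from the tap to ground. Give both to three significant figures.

Unloaded: 10.0 V; loaded: 9.56 V

Open-circuit: V = 11.3 × 22.0/(2.81 + 22.0) = 10.0 V.
With the load, R_B becomes R_B‖R_L = 15.42 kΩ, so V = 11.3 × 15.42/18.23 = 9.56 V.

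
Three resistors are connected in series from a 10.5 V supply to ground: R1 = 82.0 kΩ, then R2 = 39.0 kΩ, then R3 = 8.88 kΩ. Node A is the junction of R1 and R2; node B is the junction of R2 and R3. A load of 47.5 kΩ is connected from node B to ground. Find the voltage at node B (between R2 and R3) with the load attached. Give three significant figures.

V ≈ 0.611 V

At node B, R3 is in parallel with the load: R3‖R_L = 7.481 kΩ.
Below node A the resistance is R2 + (R3‖R_L) = 46.48 kΩ, so V_A = 10.5 × 46.48/128.5 = 3.799 V.
Then V_B = V_A × (R3‖R_L)/(R2 + R3‖R_L) = 3.799 × 7.481/46.48 = 0.611 V.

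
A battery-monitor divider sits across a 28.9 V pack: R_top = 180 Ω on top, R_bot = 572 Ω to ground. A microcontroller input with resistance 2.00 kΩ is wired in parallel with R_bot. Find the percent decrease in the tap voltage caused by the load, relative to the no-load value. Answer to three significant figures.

6.41 %

The divider's output (Thévenin) resistance is R_top‖R_bot = 136.9 Ω.
Fractional drop under load = R_th/(R_th + R_L) = 136.9 / (136.9 + 2000) = 0.06407.
So the output falls by 6.41 %.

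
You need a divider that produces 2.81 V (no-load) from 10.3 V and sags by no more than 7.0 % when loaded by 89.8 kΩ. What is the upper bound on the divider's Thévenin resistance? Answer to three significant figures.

Loading drop = R_th/(R_th + R_L) ≤ 0.0700, so R_th ≤ R_L · ε/(1−ε) = 89.8 kΩ × 0.0700/0.9300 = 6.76 kΩ.

R_th ≤ 6.76 kΩ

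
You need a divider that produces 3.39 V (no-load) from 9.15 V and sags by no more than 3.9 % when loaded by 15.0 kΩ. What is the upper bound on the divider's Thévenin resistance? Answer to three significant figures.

R_th ≤ 609 Ω

Loading drop = R_th/(R_th + R_L) ≤ 0.0390, so R_th ≤ R_L · ε/(1−ε) = 15.0 kΩ × 0.0390/0.9610 = 609 Ω.
(Any R1, R2 with R2/(R1+R2) = 0.370 and R1‖R2 ≤ 609 Ω will meet the spec.)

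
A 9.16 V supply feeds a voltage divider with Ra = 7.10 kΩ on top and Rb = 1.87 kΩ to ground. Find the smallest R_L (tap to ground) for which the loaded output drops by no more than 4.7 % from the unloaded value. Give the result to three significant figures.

Output resistance R_th = Ra‖Rb = (7.10 × 1.87)/8.970 = 1.480 kΩ.
The fractional drop is R_th/(R_th + R_L); requiring this ≤ 0.0470 gives R_L ≥ R_th(1/0.0470 − 1) = 1.480 × 20.28 = 30.0 kΩ.

R_L(min) ≈ 30.0 kΩ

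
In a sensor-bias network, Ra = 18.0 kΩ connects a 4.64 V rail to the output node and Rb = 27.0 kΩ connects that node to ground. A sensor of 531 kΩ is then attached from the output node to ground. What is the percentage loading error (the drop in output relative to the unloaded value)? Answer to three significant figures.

The divider's output (Thévenin) resistance is Ra‖Rb = 10.80 kΩ.
Fractional drop under load = R_th/(R_th + R_L) = 10.80 / (10.80 + 531) = 0.01993.
So the output falls by 1.99 %.

1.99 %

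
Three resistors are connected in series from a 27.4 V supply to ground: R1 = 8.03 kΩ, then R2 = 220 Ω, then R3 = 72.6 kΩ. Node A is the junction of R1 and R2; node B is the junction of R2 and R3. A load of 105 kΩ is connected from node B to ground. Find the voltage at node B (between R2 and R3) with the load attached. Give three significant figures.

V ≈ 23.0 V

At node B, R3 is in parallel with the load: R3‖R_L = 42920 Ω.
Below node A the resistance is R2 + (R3‖R_L) = 43140 Ω, so V_A = 27.4 × 43140/51170 = 23.10 V.
Then V_B = V_A × (R3‖R_L)/(R2 + R3‖R_L) = 23.10 × 42920/43140 = 23.0 V.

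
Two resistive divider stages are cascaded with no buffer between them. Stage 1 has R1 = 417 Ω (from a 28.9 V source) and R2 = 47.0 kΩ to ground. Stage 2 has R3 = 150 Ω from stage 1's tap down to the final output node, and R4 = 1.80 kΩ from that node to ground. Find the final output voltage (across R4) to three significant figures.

V_out ≈ 21.8 V

Stage 2 presents R3+R4 = 1950 Ω as a load on stage 1's tap.
Stage 1's lower leg becomes R2‖(R3+R4) = 1872 Ω, so V_mid = 28.9 × 1872/2289 = 23.64 V.
Stage 2 is itself unloaded: V_out = V_mid × R4/(R3+R4) = 23.64 × 1800/1950 = 21.8 V.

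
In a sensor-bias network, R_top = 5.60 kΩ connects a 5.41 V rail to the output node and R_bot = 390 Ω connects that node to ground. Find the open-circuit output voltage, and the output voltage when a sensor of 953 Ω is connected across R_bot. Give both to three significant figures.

Open-circuit: V = 5.41 × 390/(5600 + 390) = 0.352 V.
With the load, R_bot becomes R_bot‖R_L = 276.7 Ω, so V = 5.41 × 276.7/5877 = 0.255 V.

Unloaded: 0.352 V; loaded: 0.255 V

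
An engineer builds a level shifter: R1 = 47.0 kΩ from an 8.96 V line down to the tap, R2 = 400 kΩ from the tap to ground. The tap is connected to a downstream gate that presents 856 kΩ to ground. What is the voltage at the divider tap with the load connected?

The load sits in parallel with R2: R2‖R_L = (400 × 856) / (400 + 856) = 272.6 kΩ.
V_out = 8.96 × 272.6 / (47.0 + 272.6) = 8.96 × 272.6/319.6 = 7.64 V.

V_out ≈ 7.64 V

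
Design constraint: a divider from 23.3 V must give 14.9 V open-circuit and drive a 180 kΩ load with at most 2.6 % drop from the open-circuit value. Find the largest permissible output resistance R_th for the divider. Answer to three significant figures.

R_th ≤ 4.80 kΩ

Loading drop = R_th/(R_th + R_L) ≤ 0.0260, so R_th ≤ R_L · ε/(1−ε) = 180 kΩ × 0.0260/0.9740 = 4.80 kΩ.
(Any R1, R2 with R2/(R1+R2) = 0.639 and R1‖R2 ≤ 4.80 kΩ will meet the spec.)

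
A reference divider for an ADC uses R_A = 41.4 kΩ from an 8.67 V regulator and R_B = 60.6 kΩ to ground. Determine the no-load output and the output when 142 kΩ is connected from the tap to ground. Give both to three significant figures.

Unloaded: 5.15 V; loaded: 4.39 V

Open-circuit: V = 8.67 × 60.6/(41.4 + 60.6) = 5.15 V.
With the load, R_B becomes R_B‖R_L = 42.47 kΩ, so V = 8.67 × 42.47/83.87 = 4.39 V.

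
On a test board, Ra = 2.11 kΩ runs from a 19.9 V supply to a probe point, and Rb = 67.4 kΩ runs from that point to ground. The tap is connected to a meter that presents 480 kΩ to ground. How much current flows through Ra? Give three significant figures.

Rb‖R_L = 59.10 kΩ, so the source sees Ra + Rb‖R_L = 61.21 kΩ.
I = 19.9 V / 61.21 kΩ = 0.325 mA.

I ≈ 0.325 mA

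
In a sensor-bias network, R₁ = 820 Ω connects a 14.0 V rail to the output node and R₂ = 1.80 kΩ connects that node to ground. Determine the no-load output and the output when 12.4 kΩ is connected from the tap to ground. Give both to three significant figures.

Unloaded: 9.62 V; loaded: 9.20 V

Open-circuit: V = 14.0 × 1800/(820 + 1800) = 9.62 V.
With the load, R₂ becomes R₂‖R_L = 1572 Ω, so V = 14.0 × 1572/2392 = 9.20 V.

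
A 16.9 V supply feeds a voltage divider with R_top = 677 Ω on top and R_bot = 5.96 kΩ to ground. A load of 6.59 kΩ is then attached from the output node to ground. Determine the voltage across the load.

V_out ≈ 13.9 V

The load sits in parallel with R_bot: R_bot‖R_L = (5960 × 6590) / (5960 + 6590) = 3130 Ω.
V_out = 16.9 × 3130 / (677 + 3130) = 16.9 × 3130/3807 = 13.9 V.
(Unloaded it would have been 15.2 V.)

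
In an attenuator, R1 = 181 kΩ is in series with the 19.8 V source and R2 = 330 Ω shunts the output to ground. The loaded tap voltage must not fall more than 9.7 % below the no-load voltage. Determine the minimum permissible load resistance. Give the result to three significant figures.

R_L(min) ≈ 3.07 kΩ

Output resistance R_th = R1‖R2 = (181000 × 330)/181300 = 329.4 Ω.
The fractional drop is R_th/(R_th + R_L); requiring this ≤ 0.0970 gives R_L ≥ R_th(1/0.0970 − 1) = 329.4 × 9.309 = 3.07 kΩ.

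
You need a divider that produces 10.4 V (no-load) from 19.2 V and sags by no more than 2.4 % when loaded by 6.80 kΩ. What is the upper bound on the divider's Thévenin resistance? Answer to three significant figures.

R_th ≤ 167 Ω

Loading drop = R_th/(R_th + R_L) ≤ 0.0240, so R_th ≤ R_L · ε/(1−ε) = 6.80 kΩ × 0.0240/0.9760 = 167 Ω.
(Any R1, R2 with R2/(R1+R2) = 0.542 and R1‖R2 ≤ 167 Ω will meet the spec.)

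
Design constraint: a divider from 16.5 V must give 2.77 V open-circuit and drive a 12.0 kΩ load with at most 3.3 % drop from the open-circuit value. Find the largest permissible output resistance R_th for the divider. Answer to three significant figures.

Loading drop = R_th/(R_th + R_L) ≤ 0.0330, so R_th ≤ R_L · ε/(1−ε) = 12.0 kΩ × 0.0330/0.9670 = 410 Ω.
(Any R1, R2 with R2/(R1+R2) = 0.168 and R1‖R2 ≤ 410 Ω will meet the spec.)

R_th ≤ 410 Ω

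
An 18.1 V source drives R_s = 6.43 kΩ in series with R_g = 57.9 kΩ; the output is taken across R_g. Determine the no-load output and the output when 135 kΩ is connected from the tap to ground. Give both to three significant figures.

Unloaded: 16.3 V; loaded: 15.6 V

Open-circuit: V = 18.1 × 57.9/(6.43 + 57.9) = 16.3 V.
With the load, R_g becomes R_g‖R_L = 40.52 kΩ, so V = 18.1 × 40.52/46.95 = 15.6 V.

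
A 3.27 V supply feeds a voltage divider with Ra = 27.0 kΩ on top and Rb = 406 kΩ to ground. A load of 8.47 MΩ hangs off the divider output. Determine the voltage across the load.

The load sits in parallel with Rb: Rb‖R_L = (406 × 8470) / (406 + 8470) = 387.4 kΩ.
V_out = 3.27 × 387.4 / (27.0 + 387.4) = 3.27 × 387.4/414.4 = 3.06 V.

V_out ≈ 3.06 V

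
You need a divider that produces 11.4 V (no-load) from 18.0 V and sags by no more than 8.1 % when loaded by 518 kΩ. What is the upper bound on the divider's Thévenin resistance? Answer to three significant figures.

Loading drop = R_th/(R_th + R_L) ≤ 0.0810, so R_th ≤ R_L · ε/(1−ε) = 518 kΩ × 0.0810/0.9190 = 45.7 kΩ.

R_th ≤ 45.7 kΩ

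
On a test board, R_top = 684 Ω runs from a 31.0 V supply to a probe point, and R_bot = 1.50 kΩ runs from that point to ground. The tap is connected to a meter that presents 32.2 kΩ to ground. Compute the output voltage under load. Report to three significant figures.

V_out ≈ 21.0 V

The load sits in parallel with R_bot: R_bot‖R_L = (1500 × 32200) / (1500 + 32200) = 1433 Ω.
V_out = 31.0 × 1433 / (684 + 1433) = 31.0 × 1433/2117 = 21.0 V.
(Unloaded it would have been 21.3 V.)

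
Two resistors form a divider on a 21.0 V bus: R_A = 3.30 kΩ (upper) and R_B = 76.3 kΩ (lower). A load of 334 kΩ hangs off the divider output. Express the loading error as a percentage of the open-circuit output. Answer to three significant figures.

The divider's output (Thévenin) resistance is R_A‖R_B = 3.163 kΩ.
Fractional drop under load = R_th/(R_th + R_L) = 3.163 / (3.163 + 334) = 0.009382.
So the output falls by 0.938 %.

0.938 %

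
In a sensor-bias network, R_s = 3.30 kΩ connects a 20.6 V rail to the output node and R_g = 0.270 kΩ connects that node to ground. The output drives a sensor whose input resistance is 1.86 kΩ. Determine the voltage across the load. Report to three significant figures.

V_out ≈ 1.37 V

The load sits in parallel with R_g: R_g‖R_L = (270 × 1860) / (270 + 1860) = 235.8 Ω.
V_out = 20.6 × 235.8 / (3300 + 235.8) = 20.6 × 235.8/3536 = 1.37 V.
(Unloaded it would have been 1.56 V.)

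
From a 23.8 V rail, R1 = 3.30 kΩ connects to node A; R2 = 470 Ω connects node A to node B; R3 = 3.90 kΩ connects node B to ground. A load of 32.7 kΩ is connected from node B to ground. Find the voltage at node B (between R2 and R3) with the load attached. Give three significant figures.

V ≈ 11.4 V

At node B, R3 is in parallel with the load: R3‖R_L = 3484 Ω.
Below node A the resistance is R2 + (R3‖R_L) = 3954 Ω, so V_A = 23.8 × 3954/7254 = 12.97 V.
Then V_B = V_A × (R3‖R_L)/(R2 + R3‖R_L) = 12.97 × 3484/3954 = 11.4 V.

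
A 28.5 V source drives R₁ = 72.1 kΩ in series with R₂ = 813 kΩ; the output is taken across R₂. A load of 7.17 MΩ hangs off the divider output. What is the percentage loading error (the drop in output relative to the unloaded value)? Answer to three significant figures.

The divider's output (Thévenin) resistance is R₁‖R₂ = 66.23 kΩ.
Fractional drop under load = R_th/(R_th + R_L) = 66.23 / (66.23 + 7170) = 0.009152.
So the output falls by 0.915 %.

0.915 %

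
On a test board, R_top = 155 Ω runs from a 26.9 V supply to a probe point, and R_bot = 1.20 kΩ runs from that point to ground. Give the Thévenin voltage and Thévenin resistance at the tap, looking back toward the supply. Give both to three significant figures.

V_th is the open-circuit tap voltage: 26.9 × 1200/(155 + 1200) = 23.8 V.
With the supply zeroed, R_top and R_bot appear in parallel from the tap: R_th = R_top‖R_bot = (155 × 1200)/1355 = 137 Ω.

V_th = 23.8 V, R_th = 137 Ω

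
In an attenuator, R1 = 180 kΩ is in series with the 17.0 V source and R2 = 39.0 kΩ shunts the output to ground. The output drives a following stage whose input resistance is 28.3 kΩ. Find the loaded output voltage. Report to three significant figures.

The load sits in parallel with R2: R2‖R_L = (39.0 × 28.3) / (39.0 + 28.3) = 16.40 kΩ.
V_out = 17.0 × 16.40 / (180 + 16.40) = 17.0 × 16.40/196.4 = 1.42 V.
(Unloaded it would have been 3.03 V.)

V_out ≈ 1.42 V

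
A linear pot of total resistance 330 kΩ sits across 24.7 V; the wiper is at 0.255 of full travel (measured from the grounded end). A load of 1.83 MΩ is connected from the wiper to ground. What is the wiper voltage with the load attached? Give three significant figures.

V ≈ 6.09 V

The wiper splits the pot into (1−α)R = 245.8 kΩ above and αR = 84.15 kΩ below.
Lower section ‖ load = 80.45 kΩ.
V_wiper = 24.7 × 80.45/(245.8 + 80.45) = 6.09 V.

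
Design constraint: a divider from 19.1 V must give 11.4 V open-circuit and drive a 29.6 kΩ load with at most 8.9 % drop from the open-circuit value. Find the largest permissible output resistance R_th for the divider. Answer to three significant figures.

Loading drop = R_th/(R_th + R_L) ≤ 0.0890, so R_th ≤ R_L · ε/(1−ε) = 29.6 kΩ × 0.0890/0.9110 = 2.89 kΩ.
(Any R1, R2 with R2/(R1+R2) = 0.597 and R1‖R2 ≤ 2.89 kΩ will meet the spec.)

R_th ≤ 2.89 kΩ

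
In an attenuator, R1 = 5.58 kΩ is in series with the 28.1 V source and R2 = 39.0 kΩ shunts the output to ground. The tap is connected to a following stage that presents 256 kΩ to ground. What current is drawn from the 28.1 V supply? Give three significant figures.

R2‖R_L = 33.84 kΩ, so the source sees R1 + R2‖R_L = 39.42 kΩ.
I = 28.1 V / 39.42 kΩ = 0.713 mA.

I ≈ 0.713 mA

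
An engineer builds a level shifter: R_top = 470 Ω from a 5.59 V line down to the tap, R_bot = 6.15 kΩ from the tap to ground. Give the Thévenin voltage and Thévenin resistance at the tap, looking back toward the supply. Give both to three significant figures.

V_th = 5.19 V, R_th = 437 Ω

V_th is the open-circuit tap voltage: 5.59 × 6150/(470 + 6150) = 5.19 V.
With the supply zeroed, R_top and R_bot appear in parallel from the tap: R_th = R_top‖R_bot = (470 × 6150)/6620 = 437 Ω.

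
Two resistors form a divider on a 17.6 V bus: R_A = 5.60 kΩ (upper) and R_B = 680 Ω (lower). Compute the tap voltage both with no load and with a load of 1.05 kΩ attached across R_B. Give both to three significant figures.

Open-circuit: V = 17.6 × 680/(5600 + 680) = 1.91 V.
With the load, R_B becomes R_B‖R_L = 412.7 Ω, so V = 17.6 × 412.7/6013 = 1.21 V.

Unloaded: 1.91 V; loaded: 1.21 V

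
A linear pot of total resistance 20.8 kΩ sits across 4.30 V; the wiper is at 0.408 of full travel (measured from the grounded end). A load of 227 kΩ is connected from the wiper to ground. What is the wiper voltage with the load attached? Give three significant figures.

The wiper splits the pot into (1−α)R = 12.31 kΩ above and αR = 8.486 kΩ below.
Lower section ‖ load = 8.181 kΩ.
V_wiper = 4.30 × 8.181/(12.31 + 8.181) = 1.72 V.

V ≈ 1.72 V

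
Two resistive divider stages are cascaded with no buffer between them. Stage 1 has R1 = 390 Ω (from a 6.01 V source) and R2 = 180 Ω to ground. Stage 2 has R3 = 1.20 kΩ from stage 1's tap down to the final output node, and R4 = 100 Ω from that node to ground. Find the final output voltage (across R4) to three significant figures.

Stage 2 presents R3+R4 = 1300 Ω as a load on stage 1's tap.
Stage 1's lower leg becomes R2‖(R3+R4) = 158.1 Ω, so V_mid = 6.01 × 158.1/548.1 = 1.734 V.
Stage 2 is itself unloaded: V_out = V_mid × R4/(R3+R4) = 1.734 × 100/1300 = 0.133 V.

V_out ≈ 0.133 V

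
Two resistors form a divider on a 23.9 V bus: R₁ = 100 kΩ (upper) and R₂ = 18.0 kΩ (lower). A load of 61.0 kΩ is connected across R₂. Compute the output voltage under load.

The load sits in parallel with R₂: R₂‖R_L = (18.0 × 61.0) / (18.0 + 61.0) = 13.90 kΩ.
V_out = 23.9 × 13.90 / (100 + 13.90) = 23.9 × 13.90/113.9 = 2.92 V.

V_out ≈ 2.92 V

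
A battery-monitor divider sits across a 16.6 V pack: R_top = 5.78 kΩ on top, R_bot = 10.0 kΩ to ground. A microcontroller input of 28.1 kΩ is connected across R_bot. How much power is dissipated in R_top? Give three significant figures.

Total resistance from the source is R_top + (R_bot‖R_L) = 13.16 kΩ, so I = 16.6/13.16 kΩ = 1.262 mA.
P = I²·R_top = (1.262 mA)² × 5.78 kΩ = 9.20 mW.

P ≈ 9.20 mW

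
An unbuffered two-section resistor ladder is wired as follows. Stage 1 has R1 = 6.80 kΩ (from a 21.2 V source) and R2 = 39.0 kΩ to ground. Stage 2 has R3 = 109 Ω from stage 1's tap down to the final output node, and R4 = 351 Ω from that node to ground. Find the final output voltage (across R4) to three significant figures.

Stage 2 presents R3+R4 = 460.0 Ω as a load on stage 1's tap.
Stage 1's lower leg becomes R2‖(R3+R4) = 454.6 Ω, so V_mid = 21.2 × 454.6/7255 = 1.329 V.
Stage 2 is itself unloaded: V_out = V_mid × R4/(R3+R4) = 1.329 × 351/460.0 = 1.01 V.

V_out ≈ 1.01 V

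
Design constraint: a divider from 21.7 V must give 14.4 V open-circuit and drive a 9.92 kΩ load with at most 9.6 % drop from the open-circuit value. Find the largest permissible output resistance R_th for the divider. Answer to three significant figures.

R_th ≤ 1.05 kΩ

Loading drop = R_th/(R_th + R_L) ≤ 0.0960, so R_th ≤ R_L · ε/(1−ε) = 9.92 kΩ × 0.0960/0.9040 = 1.05 kΩ.
(Any R1, R2 with R2/(R1+R2) = 0.664 and R1‖R2 ≤ 1.05 kΩ will meet the spec.)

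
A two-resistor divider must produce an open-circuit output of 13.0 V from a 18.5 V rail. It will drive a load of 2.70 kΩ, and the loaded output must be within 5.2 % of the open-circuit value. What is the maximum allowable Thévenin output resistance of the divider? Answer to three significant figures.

R_th ≤ 148 Ω

Loading drop = R_th/(R_th + R_L) ≤ 0.0520, so R_th ≤ R_L · ε/(1−ε) = 2.70 kΩ × 0.0520/0.9480 = 148 Ω.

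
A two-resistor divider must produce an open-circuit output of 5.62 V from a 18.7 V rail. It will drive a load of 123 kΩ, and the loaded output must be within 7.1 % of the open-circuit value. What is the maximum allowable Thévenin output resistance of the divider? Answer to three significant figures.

Loading drop = R_th/(R_th + R_L) ≤ 0.0710, so R_th ≤ R_L · ε/(1−ε) = 123 kΩ × 0.0710/0.9290 = 9.40 kΩ.

R_th ≤ 9.40 kΩ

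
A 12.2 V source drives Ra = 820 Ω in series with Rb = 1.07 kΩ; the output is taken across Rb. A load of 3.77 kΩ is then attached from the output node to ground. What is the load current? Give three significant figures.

I_L ≈ 1.63 mA

Rb‖R_L = 833.5 Ω; V_out = 12.2 × 833.5/1653 = 6.150 V.
I_L = V_out / R_L = 6.150 / 3.77 kΩ = 1.63 mA.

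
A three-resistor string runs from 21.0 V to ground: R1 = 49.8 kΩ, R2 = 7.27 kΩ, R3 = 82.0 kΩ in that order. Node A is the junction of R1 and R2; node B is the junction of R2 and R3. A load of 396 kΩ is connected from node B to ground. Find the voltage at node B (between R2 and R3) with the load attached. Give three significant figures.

V ≈ 11.4 V

At node B, R3 is in parallel with the load: R3‖R_L = 67.93 kΩ.
Below node A the resistance is R2 + (R3‖R_L) = 75.20 kΩ, so V_A = 21.0 × 75.20/125.0 = 12.63 V.
Then V_B = V_A × (R3‖R_L)/(R2 + R3‖R_L) = 12.63 × 67.93/75.20 = 11.4 V.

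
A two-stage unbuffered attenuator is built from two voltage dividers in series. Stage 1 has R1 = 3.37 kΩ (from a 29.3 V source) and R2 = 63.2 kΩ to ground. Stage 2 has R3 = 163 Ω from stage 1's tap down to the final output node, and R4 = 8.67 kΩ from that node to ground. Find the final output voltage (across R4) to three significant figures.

Stage 2 presents R3+R4 = 8833 Ω as a load on stage 1's tap.
Stage 1's lower leg becomes R2‖(R3+R4) = 7750 Ω, so V_mid = 29.3 × 7750/11120 = 20.42 V.
Stage 2 is itself unloaded: V_out = V_mid × R4/(R3+R4) = 20.42 × 8670/8833 = 20.0 V.

V_out ≈ 20.0 V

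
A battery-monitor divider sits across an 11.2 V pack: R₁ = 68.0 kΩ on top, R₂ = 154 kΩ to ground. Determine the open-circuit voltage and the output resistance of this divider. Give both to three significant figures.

V_th = 7.77 V, R_th = 47.2 kΩ

V_th is the open-circuit tap voltage: 11.2 × 154/(68.0 + 154) = 7.77 V.
With the supply zeroed, R₁ and R₂ appear in parallel from the tap: R_th = R₁‖R₂ = (68.0 × 154)/222.0 = 47.2 kΩ.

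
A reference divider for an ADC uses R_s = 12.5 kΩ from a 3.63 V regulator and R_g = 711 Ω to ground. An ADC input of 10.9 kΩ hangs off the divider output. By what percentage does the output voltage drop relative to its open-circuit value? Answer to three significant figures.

5.81 %

The divider's output (Thévenin) resistance is R_s‖R_g = 672.7 Ω.
Fractional drop under load = R_th/(R_th + R_L) = 672.7 / (672.7 + 10900) = 0.05813.
So the output falls by 5.81 %.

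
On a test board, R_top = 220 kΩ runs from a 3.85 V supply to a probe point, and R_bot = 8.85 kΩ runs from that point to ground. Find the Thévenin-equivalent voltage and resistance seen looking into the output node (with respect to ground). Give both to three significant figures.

V_th is the open-circuit tap voltage: 3.85 × 8.85/(220 + 8.85) = 0.149 V.
With the supply zeroed, R_top and R_bot appear in parallel from the tap: R_th = R_top‖R_bot = (220 × 8.85)/228.8 = 8.51 kΩ.

V_th = 0.149 V, R_th = 8.51 kΩ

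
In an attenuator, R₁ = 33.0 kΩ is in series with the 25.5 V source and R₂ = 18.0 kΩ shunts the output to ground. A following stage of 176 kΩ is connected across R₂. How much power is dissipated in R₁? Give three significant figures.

P ≈ 8.82 mW

Total resistance from the source is R₁ + (R₂‖R_L) = 49.33 kΩ, so I = 25.5/49.33 kΩ = 0.5169 mA.
P = I²·R₁ = (0.5169 mA)² × 33.0 kΩ = 8.82 mW.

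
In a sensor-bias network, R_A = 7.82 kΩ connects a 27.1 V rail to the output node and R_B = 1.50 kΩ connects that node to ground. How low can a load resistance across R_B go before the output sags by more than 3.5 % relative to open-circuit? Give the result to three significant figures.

R_L(min) ≈ 34.7 kΩ

Output resistance R_th = R_A‖R_B = (7.82 × 1.50)/9.320 = 1.259 kΩ.
The fractional drop is R_th/(R_th + R_L); requiring this ≤ 0.0350 gives R_L ≥ R_th(1/0.0350 − 1) = 1.259 × 27.57 = 34.7 kΩ.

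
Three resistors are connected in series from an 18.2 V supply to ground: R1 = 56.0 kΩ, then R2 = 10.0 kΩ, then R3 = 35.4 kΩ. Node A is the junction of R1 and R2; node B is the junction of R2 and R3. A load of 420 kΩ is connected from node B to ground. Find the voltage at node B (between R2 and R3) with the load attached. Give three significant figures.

At node B, R3 is in parallel with the load: R3‖R_L = 32.65 kΩ.
Below node A the resistance is R2 + (R3‖R_L) = 42.65 kΩ, so V_A = 18.2 × 42.65/98.65 = 7.868 V.
Then V_B = V_A × (R3‖R_L)/(R2 + R3‖R_L) = 7.868 × 32.65/42.65 = 6.02 V.

V ≈ 6.02 V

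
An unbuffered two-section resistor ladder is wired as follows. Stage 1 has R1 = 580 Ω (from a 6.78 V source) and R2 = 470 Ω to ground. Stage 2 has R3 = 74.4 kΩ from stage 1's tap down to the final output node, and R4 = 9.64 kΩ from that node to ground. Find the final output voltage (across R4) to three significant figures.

Stage 2 presents R3+R4 = 84040 Ω as a load on stage 1's tap.
Stage 1's lower leg becomes R2‖(R3+R4) = 467.4 Ω, so V_mid = 6.78 × 467.4/1047 = 3.026 V.
Stage 2 is itself unloaded: V_out = V_mid × R4/(R3+R4) = 3.026 × 9640/84040 = 0.347 V.

V_out ≈ 0.347 V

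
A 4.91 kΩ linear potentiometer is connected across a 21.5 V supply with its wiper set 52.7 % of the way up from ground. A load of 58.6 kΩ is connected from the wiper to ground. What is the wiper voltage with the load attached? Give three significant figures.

V ≈ 11.1 V

The wiper splits the pot into (1−α)R = 2.322 kΩ above and αR = 2.588 kΩ below.
Lower section ‖ load = 2.478 kΩ.
V_wiper = 21.5 × 2.478/(2.322 + 2.478) = 11.1 V.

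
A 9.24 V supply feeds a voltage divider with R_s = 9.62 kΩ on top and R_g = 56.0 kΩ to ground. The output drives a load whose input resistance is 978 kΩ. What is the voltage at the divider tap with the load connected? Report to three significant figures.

V_out ≈ 7.82 V

The load sits in parallel with R_g: R_g‖R_L = (56.0 × 978) / (56.0 + 978) = 52.97 kΩ.
V_out = 9.24 × 52.97 / (9.62 + 52.97) = 9.24 × 52.97/62.59 = 7.82 V.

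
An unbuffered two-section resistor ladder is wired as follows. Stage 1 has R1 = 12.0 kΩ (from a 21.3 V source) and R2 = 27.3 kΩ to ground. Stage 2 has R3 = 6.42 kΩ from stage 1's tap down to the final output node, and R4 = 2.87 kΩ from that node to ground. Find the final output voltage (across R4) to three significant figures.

Stage 2 presents R3+R4 = 9.290 kΩ as a load on stage 1's tap.
Stage 1's lower leg becomes R2‖(R3+R4) = 6.931 kΩ, so V_mid = 21.3 × 6.931/18.93 = 7.799 V.
Stage 2 is itself unloaded: V_out = V_mid × R4/(R3+R4) = 7.799 × 2.87/9.290 = 2.41 V.

V_out ≈ 2.41 V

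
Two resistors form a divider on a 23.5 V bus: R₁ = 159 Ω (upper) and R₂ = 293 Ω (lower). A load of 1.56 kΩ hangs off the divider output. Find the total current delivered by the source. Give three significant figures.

R₂‖R_L = 246.7 Ω, so the source sees R₁ + R₂‖R_L = 405.7 Ω.
I = 23.5 V / 405.7 Ω = 57.9 mA.

I ≈ 57.9 mA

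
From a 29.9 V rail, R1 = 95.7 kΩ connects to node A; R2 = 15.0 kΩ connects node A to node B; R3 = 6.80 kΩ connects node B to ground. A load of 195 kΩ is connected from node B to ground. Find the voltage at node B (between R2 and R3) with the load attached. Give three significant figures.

V ≈ 1.68 V

At node B, R3 is in parallel with the load: R3‖R_L = 6.571 kΩ.
Below node A the resistance is R2 + (R3‖R_L) = 21.57 kΩ, so V_A = 29.9 × 21.57/117.3 = 5.500 V.
Then V_B = V_A × (R3‖R_L)/(R2 + R3‖R_L) = 5.500 × 6.571/21.57 = 1.68 V.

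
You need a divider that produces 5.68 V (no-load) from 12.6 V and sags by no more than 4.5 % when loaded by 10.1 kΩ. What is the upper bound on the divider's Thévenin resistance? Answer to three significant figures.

R_th ≤ 476 Ω

Loading drop = R_th/(R_th + R_L) ≤ 0.0450, so R_th ≤ R_L · ε/(1−ε) = 10.1 kΩ × 0.0450/0.9550 = 476 Ω.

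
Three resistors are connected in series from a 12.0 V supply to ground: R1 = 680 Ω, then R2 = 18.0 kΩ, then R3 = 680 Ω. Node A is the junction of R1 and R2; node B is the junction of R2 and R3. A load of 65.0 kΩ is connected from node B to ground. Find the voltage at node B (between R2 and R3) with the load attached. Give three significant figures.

V ≈ 0.417 V

At node B, R3 is in parallel with the load: R3‖R_L = 673.0 Ω.
Below node A the resistance is R2 + (R3‖R_L) = 18670 Ω, so V_A = 12.0 × 18670/19350 = 11.58 V.
Then V_B = V_A × (R3‖R_L)/(R2 + R3‖R_L) = 11.58 × 673.0/18670 = 0.417 V.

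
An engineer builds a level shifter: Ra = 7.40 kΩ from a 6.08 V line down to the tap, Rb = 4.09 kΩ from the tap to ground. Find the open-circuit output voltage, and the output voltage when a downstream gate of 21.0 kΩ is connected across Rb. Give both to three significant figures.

Open-circuit: V = 6.08 × 4.09/(7.40 + 4.09) = 2.16 V.
With the load, Rb becomes Rb‖R_L = 3.423 kΩ, so V = 6.08 × 3.423/10.82 = 1.92 V.

Unloaded: 2.16 V; loaded: 1.92 V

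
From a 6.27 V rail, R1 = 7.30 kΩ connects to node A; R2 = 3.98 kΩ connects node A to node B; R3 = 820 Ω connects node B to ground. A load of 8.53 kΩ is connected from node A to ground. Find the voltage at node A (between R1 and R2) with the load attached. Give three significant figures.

V ≈ 1.86 V

Below node A the series string R2+R3 = 4800 Ω sits in parallel with the 8530 Ω load: 3072 Ω.
V_A = 6.27 × 3072/(7300 + 3072) = 1.86 V.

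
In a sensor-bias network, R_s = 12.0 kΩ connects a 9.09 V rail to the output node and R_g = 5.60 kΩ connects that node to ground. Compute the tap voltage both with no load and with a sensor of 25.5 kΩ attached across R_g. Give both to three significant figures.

Unloaded: 2.89 V; loaded: 2.52 V

Open-circuit: V = 9.09 × 5.60/(12.0 + 5.60) = 2.89 V.
With the load, R_g becomes R_g‖R_L = 4.592 kΩ, so V = 9.09 × 4.592/16.59 = 2.52 V.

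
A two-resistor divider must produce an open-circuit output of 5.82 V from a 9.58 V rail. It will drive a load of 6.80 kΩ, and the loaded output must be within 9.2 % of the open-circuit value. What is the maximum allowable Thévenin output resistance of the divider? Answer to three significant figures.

Loading drop = R_th/(R_th + R_L) ≤ 0.0920, so R_th ≤ R_L · ε/(1−ε) = 6.80 kΩ × 0.0920/0.9080 = 689 Ω.
(Any R1, R2 with R2/(R1+R2) = 0.608 and R1‖R2 ≤ 689 Ω will meet the spec.)

R_th ≤ 689 Ω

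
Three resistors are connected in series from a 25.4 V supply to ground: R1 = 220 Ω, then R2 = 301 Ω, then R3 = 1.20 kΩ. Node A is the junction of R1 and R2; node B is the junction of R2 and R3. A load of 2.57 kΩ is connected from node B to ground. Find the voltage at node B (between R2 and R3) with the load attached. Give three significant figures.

V ≈ 15.5 V

At node B, R3 is in parallel with the load: R3‖R_L = 818.0 Ω.
Below node A the resistance is R2 + (R3‖R_L) = 1119 Ω, so V_A = 25.4 × 1119/1339 = 21.23 V.
Then V_B = V_A × (R3‖R_L)/(R2 + R3‖R_L) = 21.23 × 818.0/1119 = 15.5 V.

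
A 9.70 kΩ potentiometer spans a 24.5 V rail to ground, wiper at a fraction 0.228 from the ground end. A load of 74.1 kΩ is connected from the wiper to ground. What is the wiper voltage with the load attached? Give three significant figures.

V ≈ 5.46 V

The wiper splits the pot into (1−α)R = 7.488 kΩ above and αR = 2.212 kΩ below.
Lower section ‖ load = 2.148 kΩ.
V_wiper = 24.5 × 2.148/(7.488 + 2.148) = 5.46 V.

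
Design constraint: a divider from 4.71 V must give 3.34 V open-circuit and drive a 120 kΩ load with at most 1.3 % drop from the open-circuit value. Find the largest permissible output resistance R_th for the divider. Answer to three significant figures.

R_th ≤ 1.58 kΩ

Loading drop = R_th/(R_th + R_L) ≤ 0.0130, so R_th ≤ R_L · ε/(1−ε) = 120 kΩ × 0.0130/0.9870 = 1.58 kΩ.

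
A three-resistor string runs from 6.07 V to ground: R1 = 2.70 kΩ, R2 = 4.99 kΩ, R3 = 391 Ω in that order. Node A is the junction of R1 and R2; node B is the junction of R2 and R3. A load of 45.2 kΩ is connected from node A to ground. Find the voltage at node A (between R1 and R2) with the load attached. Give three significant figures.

Below node A the series string R2+R3 = 5381 Ω sits in parallel with the 45200 Ω load: 4809 Ω.
V_A = 6.07 × 4809/(2700 + 4809) = 3.89 V.

V ≈ 3.89 V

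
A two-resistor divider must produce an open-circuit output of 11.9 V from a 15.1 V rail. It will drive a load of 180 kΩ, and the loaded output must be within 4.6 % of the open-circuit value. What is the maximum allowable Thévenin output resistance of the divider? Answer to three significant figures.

Loading drop = R_th/(R_th + R_L) ≤ 0.0460, so R_th ≤ R_L · ε/(1−ε) = 180 kΩ × 0.0460/0.9540 = 8.68 kΩ.
(Any R1, R2 with R2/(R1+R2) = 0.788 and R1‖R2 ≤ 8.68 kΩ will meet the spec.)

R_th ≤ 8.68 kΩ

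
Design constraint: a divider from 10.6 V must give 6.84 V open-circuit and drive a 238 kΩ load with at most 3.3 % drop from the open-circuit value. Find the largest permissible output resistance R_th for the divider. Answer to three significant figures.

R_th ≤ 8.12 kΩ

Loading drop = R_th/(R_th + R_L) ≤ 0.0330, so R_th ≤ R_L · ε/(1−ε) = 238 kΩ × 0.0330/0.9670 = 8.12 kΩ.
(Any R1, R2 with R2/(R1+R2) = 0.645 and R1‖R2 ≤ 8.12 kΩ will meet the spec.)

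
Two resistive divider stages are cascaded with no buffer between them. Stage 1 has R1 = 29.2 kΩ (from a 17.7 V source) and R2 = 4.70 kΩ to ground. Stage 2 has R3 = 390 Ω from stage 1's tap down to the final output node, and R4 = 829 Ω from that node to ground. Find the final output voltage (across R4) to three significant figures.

Stage 2 presents R3+R4 = 1219 Ω as a load on stage 1's tap.
Stage 1's lower leg becomes R2‖(R3+R4) = 968.0 Ω, so V_mid = 17.7 × 968.0/30170 = 0.5679 V.
Stage 2 is itself unloaded: V_out = V_mid × R4/(R3+R4) = 0.5679 × 829/1219 = 0.386 V.

V_out ≈ 0.386 V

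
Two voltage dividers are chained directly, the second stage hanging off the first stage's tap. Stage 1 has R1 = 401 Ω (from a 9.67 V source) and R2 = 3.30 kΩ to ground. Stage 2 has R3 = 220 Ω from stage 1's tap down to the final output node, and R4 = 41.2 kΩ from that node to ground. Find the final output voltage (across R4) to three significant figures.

Stage 2 presents R3+R4 = 41420 Ω as a load on stage 1's tap.
Stage 1's lower leg becomes R2‖(R3+R4) = 3056 Ω, so V_mid = 9.67 × 3056/3457 = 8.548 V.
Stage 2 is itself unloaded: V_out = V_mid × R4/(R3+R4) = 8.548 × 41200/41420 = 8.50 V.

V_out ≈ 8.50 V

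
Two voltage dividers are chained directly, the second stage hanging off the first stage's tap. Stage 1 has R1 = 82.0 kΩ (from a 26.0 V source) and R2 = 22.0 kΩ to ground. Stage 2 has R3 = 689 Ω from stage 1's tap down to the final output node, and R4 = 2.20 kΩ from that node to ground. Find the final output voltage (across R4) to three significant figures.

Stage 2 presents R3+R4 = 2889 Ω as a load on stage 1's tap.
Stage 1's lower leg becomes R2‖(R3+R4) = 2554 Ω, so V_mid = 26.0 × 2554/84550 = 0.7852 V.
Stage 2 is itself unloaded: V_out = V_mid × R4/(R3+R4) = 0.7852 × 2200/2889 = 0.598 V.

V_out ≈ 0.598 V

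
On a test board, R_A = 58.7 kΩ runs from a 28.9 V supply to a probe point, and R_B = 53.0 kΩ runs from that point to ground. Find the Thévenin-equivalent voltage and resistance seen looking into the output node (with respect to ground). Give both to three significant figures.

V_th = 13.7 V, R_th = 27.9 kΩ

V_th is the open-circuit tap voltage: 28.9 × 53.0/(58.7 + 53.0) = 13.7 V.
With the supply zeroed, R_A and R_B appear in parallel from the tap: R_th = R_A‖R_B = (58.7 × 53.0)/111.7 = 27.9 kΩ.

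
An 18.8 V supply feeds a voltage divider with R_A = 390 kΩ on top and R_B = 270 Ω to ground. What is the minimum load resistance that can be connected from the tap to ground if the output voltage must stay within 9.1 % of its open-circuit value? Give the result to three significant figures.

Output resistance R_th = R_A‖R_B = (390000 × 270)/390300 = 269.8 Ω.
The fractional drop is R_th/(R_th + R_L); requiring this ≤ 0.0910 gives R_L ≥ R_th(1/0.0910 − 1) = 269.8 × 9.989 = 2.70 kΩ.

R_L(min) ≈ 2.70 kΩ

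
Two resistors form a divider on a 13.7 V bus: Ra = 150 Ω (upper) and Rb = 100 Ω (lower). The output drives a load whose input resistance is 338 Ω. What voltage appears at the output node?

The load sits in parallel with Rb: Rb‖R_L = (100 × 338) / (100 + 338) = 77.17 Ω.
V_out = 13.7 × 77.17 / (150 + 77.17) = 13.7 × 77.17/227.2 = 4.65 V.
(Unloaded it would have been 5.48 V.)

V_out ≈ 4.65 V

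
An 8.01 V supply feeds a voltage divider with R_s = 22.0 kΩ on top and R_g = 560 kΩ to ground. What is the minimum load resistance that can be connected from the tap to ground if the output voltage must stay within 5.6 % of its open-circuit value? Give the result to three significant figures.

R_L(min) ≈ 357 kΩ

Output resistance R_th = R_s‖R_g = (22.0 × 560)/582.0 = 21.17 kΩ.
The fractional drop is R_th/(R_th + R_L); requiring this ≤ 0.0560 gives R_L ≥ R_th(1/0.0560 − 1) = 21.17 × 16.86 = 357 kΩ.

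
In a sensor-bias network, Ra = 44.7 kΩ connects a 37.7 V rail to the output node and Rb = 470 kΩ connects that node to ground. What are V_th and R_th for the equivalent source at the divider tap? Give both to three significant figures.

V_th = 34.4 V, R_th = 40.8 kΩ

V_th is the open-circuit tap voltage: 37.7 × 470/(44.7 + 470) = 34.4 V.
With the supply zeroed, Ra and Rb appear in parallel from the tap: R_th = Ra‖Rb = (44.7 × 470)/514.7 = 40.8 kΩ.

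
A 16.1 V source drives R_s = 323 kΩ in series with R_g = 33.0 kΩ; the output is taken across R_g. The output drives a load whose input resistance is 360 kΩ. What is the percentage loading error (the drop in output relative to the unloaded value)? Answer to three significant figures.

The divider's output (Thévenin) resistance is R_s‖R_g = 29.94 kΩ.
Fractional drop under load = R_th/(R_th + R_L) = 29.94 / (29.94 + 360) = 0.07678.
So the output falls by 7.68 %.

7.68 %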